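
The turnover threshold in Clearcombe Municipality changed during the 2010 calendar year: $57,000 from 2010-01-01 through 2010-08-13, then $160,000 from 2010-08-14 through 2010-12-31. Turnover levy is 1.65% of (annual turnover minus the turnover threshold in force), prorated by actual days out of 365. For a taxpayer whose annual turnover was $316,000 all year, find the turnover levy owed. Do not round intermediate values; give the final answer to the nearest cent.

$3,621.64

2010-01-01 to 2010-08-13: 225 days, exemption $57,000 → ($316,000 − $57,000) × 1.65% × 225/365 = $2,634.3493
2010-08-14 to 2010-12-31: 140 days, exemption $160,000 → ($316,000 − $160,000) × 1.65% × 140/365 = $987.2877
Total = $3,621.6370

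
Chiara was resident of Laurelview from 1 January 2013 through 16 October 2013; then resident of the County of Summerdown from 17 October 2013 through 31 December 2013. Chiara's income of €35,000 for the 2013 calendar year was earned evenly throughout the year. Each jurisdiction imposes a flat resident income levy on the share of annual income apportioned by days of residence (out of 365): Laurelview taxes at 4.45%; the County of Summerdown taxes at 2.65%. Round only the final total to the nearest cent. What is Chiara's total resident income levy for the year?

Laurelview, 1 January – 16 October 2013: 289 days → €35,000 × 4.45% × 289/365 = €1,233.1986
The County of Summerdown, 17 October – 31 December 2013: 76 days → €35,000 × 2.65% × 76/365 = €193.1233
Total = €1,426.3219

€1,426.32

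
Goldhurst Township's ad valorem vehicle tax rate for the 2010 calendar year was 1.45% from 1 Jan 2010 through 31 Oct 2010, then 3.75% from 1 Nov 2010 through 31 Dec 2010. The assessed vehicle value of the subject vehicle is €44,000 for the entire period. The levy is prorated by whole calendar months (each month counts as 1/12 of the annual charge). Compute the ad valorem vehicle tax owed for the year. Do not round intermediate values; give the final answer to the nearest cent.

1 Jan – 31 Oct 2010: 10 months at 1.45% → €44,000 × 1.45% × 10/12 = €531.6667
1 Nov – 31 Dec 2010: 2 months at 3.75% → €44,000 × 3.75% × 2/12 = €275.0000
Total = €806.6667

€806.67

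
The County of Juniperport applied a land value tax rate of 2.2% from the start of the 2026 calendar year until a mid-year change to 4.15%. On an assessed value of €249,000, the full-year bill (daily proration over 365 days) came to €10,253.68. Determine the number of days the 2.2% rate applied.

Let d = days at the first rate; then 365 − d days at the second rate.
€249,000 × [2.2%·d + 4.15%·(365−d)] / 365 = €10,253.68
Solving gives d = 6, so the new rate took effect on January 7, 2026.

6 days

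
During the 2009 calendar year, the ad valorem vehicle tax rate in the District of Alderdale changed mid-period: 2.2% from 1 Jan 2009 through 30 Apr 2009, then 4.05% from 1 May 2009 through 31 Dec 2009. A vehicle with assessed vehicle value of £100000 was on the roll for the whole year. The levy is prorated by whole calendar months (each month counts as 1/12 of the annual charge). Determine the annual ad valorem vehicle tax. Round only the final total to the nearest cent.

1 Jan – 30 Apr 2009: 4 months at 2.2% → £100000 × 2.2% × 4/12 = £733.3333
1 May – 31 Dec 2009: 8 months at 4.05% → £100000 × 4.05% × 8/12 = £2700.0000
Total = £3433.3333

£3433.33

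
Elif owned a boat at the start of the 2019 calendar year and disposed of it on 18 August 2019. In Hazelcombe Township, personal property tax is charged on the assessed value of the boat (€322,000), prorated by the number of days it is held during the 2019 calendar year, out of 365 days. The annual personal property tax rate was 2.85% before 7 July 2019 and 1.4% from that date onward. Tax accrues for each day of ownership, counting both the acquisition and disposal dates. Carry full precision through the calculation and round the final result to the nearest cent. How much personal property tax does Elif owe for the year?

€5,232.72

1 January – 6 July 2019: 187 days at 2.85% → €322,000 × 2.85% × 187/365 = €4,701.6411
7 July – 18 August 2019: 43 days at 1.4% → €322,000 × 1.4% × 43/365 = €531.0795
Total = €5,232.7205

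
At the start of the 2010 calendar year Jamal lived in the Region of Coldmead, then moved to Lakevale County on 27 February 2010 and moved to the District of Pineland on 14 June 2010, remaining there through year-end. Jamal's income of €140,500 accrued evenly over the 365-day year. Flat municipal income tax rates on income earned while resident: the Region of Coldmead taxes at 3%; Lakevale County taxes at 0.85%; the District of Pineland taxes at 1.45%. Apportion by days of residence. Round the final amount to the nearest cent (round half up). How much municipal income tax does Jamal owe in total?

€2,130.21

The Region of Coldmead, 1 January – 26 February 2010: 57 days → €140,500 × 3% × 57/365 = €658.2329
Lakevale County, 27 February – 13 June 2010: 107 days → €140,500 × 0.85% × 107/365 = €350.0952
The District of Pineland, 14 June – 31 December 2010: 201 days → €140,500 × 1.45% × 201/365 = €1,121.8829
Total = €2,130.2110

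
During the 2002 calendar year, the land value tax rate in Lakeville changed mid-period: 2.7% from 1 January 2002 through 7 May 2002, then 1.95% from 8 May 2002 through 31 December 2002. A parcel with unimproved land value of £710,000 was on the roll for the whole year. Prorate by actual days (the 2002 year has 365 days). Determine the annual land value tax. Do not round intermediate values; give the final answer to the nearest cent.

1 January – 7 May 2002: 127 days at 2.7% → £710,000 × 2.7% × 127/365 = £6,670.1096
8 May – 31 December 2002: 238 days at 1.95% → £710,000 × 1.95% × 238/365 = £9,027.6986
Total = £15,697.8082

£15,697.81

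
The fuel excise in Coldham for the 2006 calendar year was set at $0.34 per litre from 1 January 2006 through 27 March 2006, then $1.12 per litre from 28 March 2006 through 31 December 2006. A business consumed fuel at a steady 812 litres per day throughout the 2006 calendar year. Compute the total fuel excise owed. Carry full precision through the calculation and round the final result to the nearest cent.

$277476.64

1 January – 27 March 2006: 86 days × 812 litres/day = 69,832 litres at $0.34/litre → $23742.88
28 March – 31 December 2006: 279 days × 812 litres/day = 226,548 litres at $1.12/litre → $253733.76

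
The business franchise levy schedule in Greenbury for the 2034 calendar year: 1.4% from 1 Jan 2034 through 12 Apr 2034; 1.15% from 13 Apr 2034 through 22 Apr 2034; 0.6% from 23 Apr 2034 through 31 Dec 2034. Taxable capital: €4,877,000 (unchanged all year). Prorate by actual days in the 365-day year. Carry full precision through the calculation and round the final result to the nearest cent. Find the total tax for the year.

1 Jan – 12 Apr 2034: 102 days at 1.4% → €4,877,000 × 1.4% × 102/365 = €19,080.4274
13 Apr – 22 Apr 2034: 10 days at 1.15% → €4,877,000 × 1.15% × 10/365 = €1,536.5890
23 Apr – 31 Dec 2034: 253 days at 0.6% → €4,877,000 × 0.6% × 253/365 = €20,282.9753
Total = €40,899.9918

€40,899.99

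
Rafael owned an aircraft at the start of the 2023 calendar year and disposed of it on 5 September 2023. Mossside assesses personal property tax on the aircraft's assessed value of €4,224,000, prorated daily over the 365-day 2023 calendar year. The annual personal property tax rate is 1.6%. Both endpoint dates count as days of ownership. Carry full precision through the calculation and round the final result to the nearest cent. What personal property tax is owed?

Days held (1 January – 5 September 2023): 248 out of 365
Tax = €4,224,000 × 1.6% × 248/365 = €45,920.0877

€45,920.09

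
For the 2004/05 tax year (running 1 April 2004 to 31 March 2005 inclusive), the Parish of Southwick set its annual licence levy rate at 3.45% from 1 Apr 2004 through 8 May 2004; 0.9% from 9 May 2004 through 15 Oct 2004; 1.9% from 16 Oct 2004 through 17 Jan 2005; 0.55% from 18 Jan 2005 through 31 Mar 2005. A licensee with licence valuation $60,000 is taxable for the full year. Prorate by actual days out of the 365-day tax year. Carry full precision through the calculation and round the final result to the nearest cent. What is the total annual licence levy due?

1 Apr – 8 May 2004: 38 days at 3.45% → $60,000 × 3.45% × 38/365 = $215.5068
9 May – 15 Oct 2004: 160 days at 0.9% → $60,000 × 0.9% × 160/365 = $236.7123
16 Oct 2004 – 17 Jan 2005: 94 days at 1.9% → $60,000 × 1.9% × 94/365 = $293.5890
18 Jan – 31 Mar 2005: 73 days at 0.55% → $60,000 × 0.55% × 73/365 = $66.0000
Total = $811.8082

$811.81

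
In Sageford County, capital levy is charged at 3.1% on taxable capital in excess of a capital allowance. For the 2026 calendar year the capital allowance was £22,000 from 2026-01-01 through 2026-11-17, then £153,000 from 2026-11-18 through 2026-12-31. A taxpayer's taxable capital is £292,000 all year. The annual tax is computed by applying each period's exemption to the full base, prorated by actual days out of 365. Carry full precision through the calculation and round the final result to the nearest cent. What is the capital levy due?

2026-01-01 to 2026-11-17: 321 days, exemption £22,000 → (£292,000 − £22,000) × 3.1% × 321/365 = £7,361.0137
2026-11-18 to 2026-12-31: 44 days, exemption £153,000 → (£292,000 − £153,000) × 3.1% × 44/365 = £519.4411
Total = £7,880.4548

£7,880.45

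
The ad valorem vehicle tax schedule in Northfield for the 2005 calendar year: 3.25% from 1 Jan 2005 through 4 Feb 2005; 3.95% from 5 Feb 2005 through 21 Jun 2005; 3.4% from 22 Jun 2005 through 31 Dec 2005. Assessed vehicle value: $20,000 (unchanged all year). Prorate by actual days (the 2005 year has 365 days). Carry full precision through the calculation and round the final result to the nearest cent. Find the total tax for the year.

1 Jan – 4 Feb 2005: 35 days at 3.25% → $20,000 × 3.25% × 35/365 = $62.3288
5 Feb – 21 Jun 2005: 137 days at 3.95% → $20,000 × 3.95% × 137/365 = $296.5205
22 Jun – 31 Dec 2005: 193 days at 3.4% → $20,000 × 3.4% × 193/365 = $359.5616
Total = $718.4110

$718.41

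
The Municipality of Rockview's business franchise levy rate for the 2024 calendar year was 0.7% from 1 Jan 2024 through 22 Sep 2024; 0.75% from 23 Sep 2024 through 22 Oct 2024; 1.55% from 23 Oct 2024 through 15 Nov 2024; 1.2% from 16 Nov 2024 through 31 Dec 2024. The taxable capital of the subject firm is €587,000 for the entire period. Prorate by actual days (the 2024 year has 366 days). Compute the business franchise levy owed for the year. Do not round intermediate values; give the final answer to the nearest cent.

1 Jan – 22 Sep 2024: 266 days at 0.7% → €587,000 × 0.7% × 266/366 = €2,986.3224
23 Sep – 22 Oct 2024: 30 days at 0.75% → €587,000 × 0.75% × 30/366 = €360.8607
23 Oct – 15 Nov 2024: 24 days at 1.55% → €587,000 × 1.55% × 24/366 = €596.6230
16 Nov – 31 Dec 2024: 46 days at 1.2% → €587,000 × 1.2% × 46/366 = €885.3115
Total = €4,829.1175

€4,829.12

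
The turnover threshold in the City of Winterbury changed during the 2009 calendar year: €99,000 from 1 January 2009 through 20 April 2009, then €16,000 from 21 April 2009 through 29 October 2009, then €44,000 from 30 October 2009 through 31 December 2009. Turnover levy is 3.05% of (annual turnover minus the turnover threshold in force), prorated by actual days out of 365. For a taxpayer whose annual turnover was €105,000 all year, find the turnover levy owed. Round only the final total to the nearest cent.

1 January – 20 April 2009: 110 days, exemption €99,000 → (€105,000 − €99,000) × 3.05% × 110/365 = €55.1507
21 April – 29 October 2009: 192 days, exemption €16,000 → (€105,000 − €16,000) × 3.05% × 192/365 = €1,427.9014
30 October – 31 December 2009: 63 days, exemption €44,000 → (€105,000 − €44,000) × 3.05% × 63/365 = €321.1274
Total = €1,804.1795

€1,804.18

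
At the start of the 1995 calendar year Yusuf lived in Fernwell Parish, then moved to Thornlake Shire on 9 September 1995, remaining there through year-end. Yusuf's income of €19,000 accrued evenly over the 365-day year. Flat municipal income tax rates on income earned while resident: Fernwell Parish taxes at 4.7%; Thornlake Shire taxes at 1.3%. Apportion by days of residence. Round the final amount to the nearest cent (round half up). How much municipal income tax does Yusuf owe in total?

Fernwell Parish, 1 January – 8 September 1995: 251 days → €19,000 × 4.7% × 251/365 = €614.0904
Thornlake Shire, 9 September – 31 December 1995: 114 days → €19,000 × 1.3% × 114/365 = €77.1452
Total = €691.2356

€691.24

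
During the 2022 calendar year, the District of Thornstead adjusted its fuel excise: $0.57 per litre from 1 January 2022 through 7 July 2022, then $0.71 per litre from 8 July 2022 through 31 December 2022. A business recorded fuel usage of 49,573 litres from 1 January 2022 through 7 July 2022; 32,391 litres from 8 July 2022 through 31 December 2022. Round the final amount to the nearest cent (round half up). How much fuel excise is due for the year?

1 January – 7 July 2022: 49,573 litres at $0.57/litre → $28,256.61
8 July – 31 December 2022: 32,391 litres at $0.71/litre → $22,997.61

$51,254.22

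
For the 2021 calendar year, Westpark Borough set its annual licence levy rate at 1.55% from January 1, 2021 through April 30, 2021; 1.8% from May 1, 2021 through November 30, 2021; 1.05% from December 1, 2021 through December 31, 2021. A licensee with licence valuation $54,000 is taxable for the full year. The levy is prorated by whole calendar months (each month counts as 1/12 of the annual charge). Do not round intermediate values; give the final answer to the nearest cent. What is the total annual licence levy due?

$893.25

January 1 – April 30, 2021: 4 months at 1.55% → $54,000 × 1.55% × 4/12 = $279.0000
May 1 – November 30, 2021: 7 months at 1.8% → $54,000 × 1.8% × 7/12 = $567.0000
December 1 – December 31, 2021: 1 month at 1.05% → $54,000 × 1.05% × 1/12 = $47.2500
Total = $893.2500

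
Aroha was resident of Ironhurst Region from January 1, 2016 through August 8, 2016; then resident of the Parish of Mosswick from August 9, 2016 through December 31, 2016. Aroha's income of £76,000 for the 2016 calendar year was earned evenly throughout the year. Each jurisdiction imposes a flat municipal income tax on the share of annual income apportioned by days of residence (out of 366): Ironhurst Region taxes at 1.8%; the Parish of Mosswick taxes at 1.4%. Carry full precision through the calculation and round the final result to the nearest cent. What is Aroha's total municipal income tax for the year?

£1,247.56

Ironhurst Region, January 1 – August 8, 2016: 221 days → £76,000 × 1.8% × 221/366 = £826.0328
The Parish of Mosswick, August 9 – December 31, 2016: 145 days → £76,000 × 1.4% × 145/366 = £421.5301
Total = £1,247.5628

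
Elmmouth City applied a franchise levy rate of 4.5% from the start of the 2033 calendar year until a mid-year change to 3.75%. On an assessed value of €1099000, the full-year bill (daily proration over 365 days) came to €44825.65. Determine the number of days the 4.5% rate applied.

160 days

Let d = days at the first rate; then 365 − d days at the second rate.
€1099000 × [4.5%·d + 3.75%·(365−d)] / 365 = €44825.65
Solving gives d = 160, so the new rate took effect on June 10, 2033.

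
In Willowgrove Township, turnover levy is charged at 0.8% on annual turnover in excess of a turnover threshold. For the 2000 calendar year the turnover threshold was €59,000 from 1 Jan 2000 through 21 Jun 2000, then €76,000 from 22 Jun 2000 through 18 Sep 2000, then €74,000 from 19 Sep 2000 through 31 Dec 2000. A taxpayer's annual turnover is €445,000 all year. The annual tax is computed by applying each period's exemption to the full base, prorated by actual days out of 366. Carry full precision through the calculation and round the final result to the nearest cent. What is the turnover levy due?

1 Jan – 21 Jun 2000: 173 days, exemption €59,000 → (€445,000 − €59,000) × 0.8% × 173/366 = €1,459.6284
22 Jun – 18 Sep 2000: 89 days, exemption €76,000 → (€445,000 − €76,000) × 0.8% × 89/366 = €717.8361
19 Sep – 31 Dec 2000: 104 days, exemption €74,000 → (€445,000 − €74,000) × 0.8% × 104/366 = €843.3661
Total = €3,020.8306

€3,020.83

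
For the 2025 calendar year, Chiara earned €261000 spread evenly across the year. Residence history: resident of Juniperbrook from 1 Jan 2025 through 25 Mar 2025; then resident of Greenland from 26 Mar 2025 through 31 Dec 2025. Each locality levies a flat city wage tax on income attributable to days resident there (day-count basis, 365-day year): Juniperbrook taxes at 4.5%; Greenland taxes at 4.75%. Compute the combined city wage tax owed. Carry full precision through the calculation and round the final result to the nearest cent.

€12247.34

Juniperbrook, 1 Jan – 25 Mar 2025: 84 days → €261000 × 4.5% × 84/365 = €2702.9589
Greenland, 26 Mar – 31 Dec 2025: 281 days → €261000 × 4.75% × 281/365 = €9544.3767
Total = €12247.3356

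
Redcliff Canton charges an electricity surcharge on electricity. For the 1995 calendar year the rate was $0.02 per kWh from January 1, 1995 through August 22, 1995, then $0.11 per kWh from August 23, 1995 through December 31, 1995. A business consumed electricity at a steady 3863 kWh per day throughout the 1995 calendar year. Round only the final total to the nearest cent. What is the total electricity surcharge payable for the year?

$73,744.67

January 1 – August 22, 1995: 234 days × 3863 kWh/day = 903,942 kWh at $0.02/kWh → $18,078.84
August 23 – December 31, 1995: 131 days × 3863 kWh/day = 506,053 kWh at $0.11/kWh → $55,665.83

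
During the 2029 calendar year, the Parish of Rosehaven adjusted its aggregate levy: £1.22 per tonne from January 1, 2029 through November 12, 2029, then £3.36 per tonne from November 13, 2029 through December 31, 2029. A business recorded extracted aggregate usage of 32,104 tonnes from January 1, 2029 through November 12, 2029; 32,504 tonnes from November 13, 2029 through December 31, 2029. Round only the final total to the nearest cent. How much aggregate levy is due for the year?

January 1 – November 12, 2029: 32,104 tonnes at £1.22/tonne → £39,166.88
November 13 – December 31, 2029: 32,504 tonnes at £3.36/tonne → £109,213.44

£148,380.32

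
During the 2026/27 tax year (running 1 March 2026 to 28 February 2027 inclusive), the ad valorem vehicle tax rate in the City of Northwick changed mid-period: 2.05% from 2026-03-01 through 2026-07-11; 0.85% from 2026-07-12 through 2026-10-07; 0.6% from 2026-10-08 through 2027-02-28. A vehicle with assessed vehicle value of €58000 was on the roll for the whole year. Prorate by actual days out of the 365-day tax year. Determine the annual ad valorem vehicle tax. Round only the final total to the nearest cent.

€689.41

2026-03-01 to 2026-07-11: 133 days at 2.05% → €58000 × 2.05% × 133/365 = €433.2521
2026-07-12 to 2026-10-07: 88 days at 0.85% → €58000 × 0.85% × 88/365 = €118.8603
2026-10-08 to 2027-02-28: 144 days at 0.6% → €58000 × 0.6% × 144/365 = €137.2932
Total = €689.4055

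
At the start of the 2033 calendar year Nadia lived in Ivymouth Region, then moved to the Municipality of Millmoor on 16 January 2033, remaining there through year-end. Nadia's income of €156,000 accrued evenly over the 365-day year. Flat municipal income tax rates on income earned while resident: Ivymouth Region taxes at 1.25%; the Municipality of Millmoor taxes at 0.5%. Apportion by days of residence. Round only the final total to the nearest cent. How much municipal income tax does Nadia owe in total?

Ivymouth Region, 1 January – 15 January 2033: 15 days → €156,000 × 1.25% × 15/365 = €80.1370
The Municipality of Millmoor, 16 January – 31 December 2033: 350 days → €156,000 × 0.5% × 350/365 = €747.9452
Total = €828.0822

€828.08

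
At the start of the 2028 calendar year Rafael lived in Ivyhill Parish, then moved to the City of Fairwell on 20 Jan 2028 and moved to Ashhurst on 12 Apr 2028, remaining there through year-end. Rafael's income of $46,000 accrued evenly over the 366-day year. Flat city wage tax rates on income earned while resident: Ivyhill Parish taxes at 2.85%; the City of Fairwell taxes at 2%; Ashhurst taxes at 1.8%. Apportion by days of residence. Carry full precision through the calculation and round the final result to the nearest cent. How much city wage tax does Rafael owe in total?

Ivyhill Parish, 1 Jan – 19 Jan 2028: 19 days → $46,000 × 2.85% × 19/366 = $68.0574
The City of Fairwell, 20 Jan – 11 Apr 2028: 83 days → $46,000 × 2% × 83/366 = $208.6339
Ashhurst, 12 Apr – 31 Dec 2028: 264 days → $46,000 × 1.8% × 264/366 = $597.2459
Total = $873.9372

$873.94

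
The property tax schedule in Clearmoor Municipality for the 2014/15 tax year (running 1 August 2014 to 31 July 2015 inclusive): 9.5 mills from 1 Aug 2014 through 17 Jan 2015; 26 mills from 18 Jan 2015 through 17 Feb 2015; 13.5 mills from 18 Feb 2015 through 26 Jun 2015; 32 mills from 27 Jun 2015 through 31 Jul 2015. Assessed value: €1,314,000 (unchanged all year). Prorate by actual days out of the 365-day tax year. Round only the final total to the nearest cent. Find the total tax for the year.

€19,017.00

1 Aug 2014 – 17 Jan 2015: 170 days at 9.5 mills → €1,314,000 × 0.95% × 170/365 = €5,814.0000
18 Jan – 17 Feb 2015: 31 days at 26 mills → €1,314,000 × 2.6% × 31/365 = €2,901.6000
18 Feb – 26 Jun 2015: 129 days at 13.5 mills → €1,314,000 × 1.35% × 129/365 = €6,269.4000
27 Jun – 31 Jul 2015: 35 days at 32 mills → €1,314,000 × 3.2% × 35/365 = €4,032.0000
Total = €19,017.0000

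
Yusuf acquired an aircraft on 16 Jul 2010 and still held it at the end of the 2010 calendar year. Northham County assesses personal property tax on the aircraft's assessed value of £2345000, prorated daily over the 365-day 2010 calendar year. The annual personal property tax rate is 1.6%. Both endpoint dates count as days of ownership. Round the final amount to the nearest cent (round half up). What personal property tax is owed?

£17372.27

Days held (16 Jul – 31 Dec 2010): 169 out of 365
Tax = £2345000 × 1.6% × 169/365 = £17372.2740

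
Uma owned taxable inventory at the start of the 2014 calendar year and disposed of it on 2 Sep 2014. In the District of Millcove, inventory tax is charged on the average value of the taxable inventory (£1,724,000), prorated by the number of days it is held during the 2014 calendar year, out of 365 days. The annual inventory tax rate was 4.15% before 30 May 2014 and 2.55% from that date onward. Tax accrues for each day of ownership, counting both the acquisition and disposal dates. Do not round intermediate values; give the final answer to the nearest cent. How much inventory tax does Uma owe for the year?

1 Jan – 29 May 2014: 149 days at 4.15% → £1,724,000 × 4.15% × 149/365 = £29,206.4493
30 May – 2 Sep 2014: 96 days at 2.55% → £1,724,000 × 2.55% × 96/365 = £11,562.6082
Total = £40,769.0575

£40,769.06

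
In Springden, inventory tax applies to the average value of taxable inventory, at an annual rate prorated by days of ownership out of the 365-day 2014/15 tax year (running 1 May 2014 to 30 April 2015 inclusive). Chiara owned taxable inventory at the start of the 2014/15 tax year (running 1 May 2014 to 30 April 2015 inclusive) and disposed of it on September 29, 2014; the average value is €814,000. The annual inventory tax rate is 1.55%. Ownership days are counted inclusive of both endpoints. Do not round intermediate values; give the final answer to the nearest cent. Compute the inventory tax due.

Days held (May 1 – September 29, 2014): 152 out of 365
Tax = €814,000 × 1.55% × 152/365 = €5,254.2027

€5,254.20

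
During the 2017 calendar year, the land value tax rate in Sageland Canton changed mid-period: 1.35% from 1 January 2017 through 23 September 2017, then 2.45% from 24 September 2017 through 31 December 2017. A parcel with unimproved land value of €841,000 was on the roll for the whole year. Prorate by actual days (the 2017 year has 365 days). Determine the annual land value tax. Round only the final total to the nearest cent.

1 January – 23 September 2017: 266 days at 1.35% → €841,000 × 1.35% × 266/365 = €8,274.0575
24 September – 31 December 2017: 99 days at 2.45% → €841,000 × 2.45% × 99/365 = €5,588.6178
Total = €13,862.6753

€13,862.68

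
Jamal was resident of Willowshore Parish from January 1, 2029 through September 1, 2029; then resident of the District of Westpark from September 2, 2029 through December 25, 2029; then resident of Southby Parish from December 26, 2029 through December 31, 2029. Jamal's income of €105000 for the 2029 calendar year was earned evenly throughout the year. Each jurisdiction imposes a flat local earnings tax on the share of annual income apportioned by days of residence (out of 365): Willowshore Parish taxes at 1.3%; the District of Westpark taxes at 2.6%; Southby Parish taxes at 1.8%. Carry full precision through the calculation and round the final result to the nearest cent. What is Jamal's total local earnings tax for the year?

€1803.70

Willowshore Parish, January 1 – September 1, 2029: 244 days → €105000 × 1.3% × 244/365 = €912.4932
The District of Westpark, September 2 – December 25, 2029: 115 days → €105000 × 2.6% × 115/365 = €860.1370
Southby Parish, December 26 – December 31, 2029: 6 days → €105000 × 1.8% × 6/365 = €31.0685
Total = €1803.6986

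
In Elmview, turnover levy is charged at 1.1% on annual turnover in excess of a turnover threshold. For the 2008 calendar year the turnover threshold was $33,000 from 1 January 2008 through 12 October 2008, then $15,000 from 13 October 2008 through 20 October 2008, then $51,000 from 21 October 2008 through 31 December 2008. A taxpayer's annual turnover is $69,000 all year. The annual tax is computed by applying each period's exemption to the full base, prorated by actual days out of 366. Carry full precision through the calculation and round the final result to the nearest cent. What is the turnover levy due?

$361.38

1 January – 12 October 2008: 286 days, exemption $33,000 → ($69,000 − $33,000) × 1.1% × 286/366 = $309.4426
13 October – 20 October 2008: 8 days, exemption $15,000 → ($69,000 − $15,000) × 1.1% × 8/366 = $12.9836
21 October – 31 December 2008: 72 days, exemption $51,000 → ($69,000 − $51,000) × 1.1% × 72/366 = $38.9508
Total = $361.3770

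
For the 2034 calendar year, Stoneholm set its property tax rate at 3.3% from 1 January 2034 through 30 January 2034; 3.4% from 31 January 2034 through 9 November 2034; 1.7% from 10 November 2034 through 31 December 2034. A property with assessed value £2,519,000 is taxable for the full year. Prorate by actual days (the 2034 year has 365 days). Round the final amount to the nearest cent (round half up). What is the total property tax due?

1 January – 30 January 2034: 30 days at 3.3% → £2,519,000 × 3.3% × 30/365 = £6,832.3562
31 January – 9 November 2034: 283 days at 3.4% → £2,519,000 × 3.4% × 283/365 = £66,404.9808
10 November – 31 December 2034: 52 days at 1.7% → £2,519,000 × 1.7% × 52/365 = £6,100.8110
Total = £79,338.1479

£79,338.15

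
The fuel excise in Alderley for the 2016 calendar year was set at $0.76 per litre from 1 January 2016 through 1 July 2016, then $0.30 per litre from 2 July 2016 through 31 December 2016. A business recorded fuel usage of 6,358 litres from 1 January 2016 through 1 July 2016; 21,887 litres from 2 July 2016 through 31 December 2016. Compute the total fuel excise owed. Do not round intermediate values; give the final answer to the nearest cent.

$11398.18

1 January – 1 July 2016: 6,358 litres at $0.76/litre → $4832.08
2 July – 31 December 2016: 21,887 litres at $0.30/litre → $6566.10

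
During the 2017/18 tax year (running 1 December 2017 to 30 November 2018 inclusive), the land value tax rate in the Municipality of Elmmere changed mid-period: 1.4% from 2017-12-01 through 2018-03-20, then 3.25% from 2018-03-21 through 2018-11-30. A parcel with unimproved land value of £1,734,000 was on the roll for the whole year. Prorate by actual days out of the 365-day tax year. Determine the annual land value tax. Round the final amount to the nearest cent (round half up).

2017-12-01 to 2018-03-20: 110 days at 1.4% → £1,734,000 × 1.4% × 110/365 = £7,316.0548
2018-03-21 to 2018-11-30: 255 days at 3.25% → £1,734,000 × 3.25% × 255/365 = £39,371.3014
Total = £46,687.3562

£46,687.36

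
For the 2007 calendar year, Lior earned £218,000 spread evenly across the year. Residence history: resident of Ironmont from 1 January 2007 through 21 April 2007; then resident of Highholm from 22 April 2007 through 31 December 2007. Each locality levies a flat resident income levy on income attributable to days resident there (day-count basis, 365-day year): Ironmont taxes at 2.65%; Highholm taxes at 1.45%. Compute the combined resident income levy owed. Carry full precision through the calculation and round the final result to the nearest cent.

£3,956.55

Ironmont, 1 January – 21 April 2007: 111 days → £218,000 × 2.65% × 111/365 = £1,756.8411
Highholm, 22 April – 31 December 2007: 254 days → £218,000 × 1.45% × 254/365 = £2,199.7096
Total = £3,956.5507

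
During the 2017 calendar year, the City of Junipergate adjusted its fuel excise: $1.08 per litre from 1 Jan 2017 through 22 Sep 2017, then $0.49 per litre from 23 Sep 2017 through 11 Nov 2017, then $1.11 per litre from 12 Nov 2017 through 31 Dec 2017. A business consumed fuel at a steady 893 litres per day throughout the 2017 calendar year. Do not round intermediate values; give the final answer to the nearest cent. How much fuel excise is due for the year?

$327,016.60

1 Jan – 22 Sep 2017: 265 days × 893 litres/day = 236,645 litres at $1.08/litre → $255,576.60
23 Sep – 11 Nov 2017: 50 days × 893 litres/day = 44,650 litres at $0.49/litre → $21,878.50
12 Nov – 31 Dec 2017: 50 days × 893 litres/day = 44,650 litres at $1.11/litre → $49,561.50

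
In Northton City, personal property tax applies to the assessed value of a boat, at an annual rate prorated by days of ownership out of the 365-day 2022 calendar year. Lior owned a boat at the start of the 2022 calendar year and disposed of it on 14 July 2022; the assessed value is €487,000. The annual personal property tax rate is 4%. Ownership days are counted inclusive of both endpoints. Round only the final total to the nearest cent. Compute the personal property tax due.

€10,407.12

Days held (1 January – 14 July 2022): 195 out of 365
Tax = €487,000 × 4% × 195/365 = €10,407.1233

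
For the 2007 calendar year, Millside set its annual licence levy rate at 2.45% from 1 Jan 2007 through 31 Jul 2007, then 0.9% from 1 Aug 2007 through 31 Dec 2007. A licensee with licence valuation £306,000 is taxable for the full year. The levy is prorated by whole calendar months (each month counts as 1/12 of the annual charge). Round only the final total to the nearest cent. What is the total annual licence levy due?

1 Jan – 31 Jul 2007: 7 months at 2.45% → £306,000 × 2.45% × 7/12 = £4,373.2500
1 Aug – 31 Dec 2007: 5 months at 0.9% → £306,000 × 0.9% × 5/12 = £1,147.5000
Total = £5,520.7500

£5,520.75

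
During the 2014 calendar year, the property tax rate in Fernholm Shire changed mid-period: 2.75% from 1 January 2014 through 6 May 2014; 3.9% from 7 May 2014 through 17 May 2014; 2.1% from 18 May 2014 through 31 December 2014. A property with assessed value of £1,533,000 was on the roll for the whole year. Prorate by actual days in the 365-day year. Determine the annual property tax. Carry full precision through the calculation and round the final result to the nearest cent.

£36,464.40

1 January – 6 May 2014: 126 days at 2.75% → £1,533,000 × 2.75% × 126/365 = £14,553.0000
7 May – 17 May 2014: 11 days at 3.9% → £1,533,000 × 3.9% × 11/365 = £1,801.8000
18 May – 31 December 2014: 228 days at 2.1% → £1,533,000 × 2.1% × 228/365 = £20,109.6000
Total = £36,464.4000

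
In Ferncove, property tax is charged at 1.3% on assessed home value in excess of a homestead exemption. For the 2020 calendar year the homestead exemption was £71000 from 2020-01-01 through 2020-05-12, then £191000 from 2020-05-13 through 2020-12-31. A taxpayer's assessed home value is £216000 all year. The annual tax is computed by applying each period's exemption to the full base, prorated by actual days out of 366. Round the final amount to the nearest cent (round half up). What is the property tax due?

£891.89

2020-01-01 to 2020-05-12: 133 days, exemption £71000 → (£216000 − £71000) × 1.3% × 133/366 = £684.9863
2020-05-13 to 2020-12-31: 233 days, exemption £191000 → (£216000 − £191000) × 1.3% × 233/366 = £206.8989
Total = £891.8852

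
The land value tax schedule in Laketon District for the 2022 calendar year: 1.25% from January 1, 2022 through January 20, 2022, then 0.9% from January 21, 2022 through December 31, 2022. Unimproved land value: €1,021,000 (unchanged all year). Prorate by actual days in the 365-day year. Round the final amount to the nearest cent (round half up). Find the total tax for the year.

January 1 – January 20, 2022: 20 days at 1.25% → €1,021,000 × 1.25% × 20/365 = €699.3151
January 21 – December 31, 2022: 345 days at 0.9% → €1,021,000 × 0.9% × 345/365 = €8,685.4932
Total = €9,384.8082

€9,384.81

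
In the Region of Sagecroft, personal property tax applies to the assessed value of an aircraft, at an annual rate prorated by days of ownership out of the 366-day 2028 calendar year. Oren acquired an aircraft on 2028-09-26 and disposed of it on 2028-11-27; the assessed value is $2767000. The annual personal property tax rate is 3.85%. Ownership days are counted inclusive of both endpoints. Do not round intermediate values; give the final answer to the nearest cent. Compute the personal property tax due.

Days held (2028-09-26 to 2028-11-27): 63 out of 366
Tax = $2767000 × 3.85% × 63/366 = $18337.0451

$18337.05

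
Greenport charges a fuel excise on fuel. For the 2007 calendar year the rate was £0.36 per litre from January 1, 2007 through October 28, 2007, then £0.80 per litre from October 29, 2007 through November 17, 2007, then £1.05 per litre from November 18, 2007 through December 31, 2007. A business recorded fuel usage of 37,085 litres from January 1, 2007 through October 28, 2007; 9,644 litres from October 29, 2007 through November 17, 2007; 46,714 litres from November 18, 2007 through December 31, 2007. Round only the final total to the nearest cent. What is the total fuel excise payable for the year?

January 1 – October 28, 2007: 37,085 litres at £0.36/litre → £13,350.60
October 29 – November 17, 2007: 9,644 litres at £0.80/litre → £7,715.20
November 18 – December 31, 2007: 46,714 litres at £1.05/litre → £49,049.70

£70,115.50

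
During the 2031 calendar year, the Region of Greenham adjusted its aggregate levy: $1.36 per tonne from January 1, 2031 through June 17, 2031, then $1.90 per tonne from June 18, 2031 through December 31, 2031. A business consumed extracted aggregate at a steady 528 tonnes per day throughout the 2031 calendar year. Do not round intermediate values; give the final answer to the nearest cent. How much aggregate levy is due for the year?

January 1 – June 17, 2031: 168 days × 528 tonnes/day = 88,704 tonnes at $1.36/tonne → $120,637.44
June 18 – December 31, 2031: 197 days × 528 tonnes/day = 104,016 tonnes at $1.90/tonne → $197,630.40

$318,267.84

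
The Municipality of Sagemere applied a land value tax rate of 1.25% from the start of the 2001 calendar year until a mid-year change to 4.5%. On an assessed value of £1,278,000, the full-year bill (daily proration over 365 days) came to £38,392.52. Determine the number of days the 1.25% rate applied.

Let d = days at the first rate; then 365 − d days at the second rate.
£1,278,000 × [1.25%·d + 4.5%·(365−d)] / 365 = £38,392.52
Solving gives d = 168, so the new rate took effect on 18 June 2001.

168 days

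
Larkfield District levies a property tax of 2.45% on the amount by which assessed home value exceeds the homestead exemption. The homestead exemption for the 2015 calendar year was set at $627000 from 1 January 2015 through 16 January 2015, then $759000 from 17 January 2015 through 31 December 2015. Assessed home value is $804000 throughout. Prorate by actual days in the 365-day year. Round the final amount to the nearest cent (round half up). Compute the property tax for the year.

$1244.26

1 January – 16 January 2015: 16 days, exemption $627000 → ($804000 − $627000) × 2.45% × 16/365 = $190.0932
17 January – 31 December 2015: 349 days, exemption $759000 → ($804000 − $759000) × 2.45% × 349/365 = $1054.1712
Total = $1244.2644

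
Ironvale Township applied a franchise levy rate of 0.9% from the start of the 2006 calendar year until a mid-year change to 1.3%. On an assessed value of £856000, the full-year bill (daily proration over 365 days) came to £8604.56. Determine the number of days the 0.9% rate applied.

269 days

Let d = days at the first rate; then 365 − d days at the second rate.
£856000 × [0.9%·d + 1.3%·(365−d)] / 365 = £8604.56
Solving gives d = 269, so the new rate took effect on 27 Sep 2006.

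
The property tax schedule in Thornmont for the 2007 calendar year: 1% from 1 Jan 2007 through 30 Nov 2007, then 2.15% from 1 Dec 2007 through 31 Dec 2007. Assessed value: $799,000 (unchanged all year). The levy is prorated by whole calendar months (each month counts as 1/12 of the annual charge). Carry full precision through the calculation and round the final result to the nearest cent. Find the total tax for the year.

1 Jan – 30 Nov 2007: 11 months at 1% → $799,000 × 1% × 11/12 = $7,324.1667
1 Dec – 31 Dec 2007: 1 month at 2.15% → $799,000 × 2.15% × 1/12 = $1,431.5417
Total = $8,755.7083

$8,755.71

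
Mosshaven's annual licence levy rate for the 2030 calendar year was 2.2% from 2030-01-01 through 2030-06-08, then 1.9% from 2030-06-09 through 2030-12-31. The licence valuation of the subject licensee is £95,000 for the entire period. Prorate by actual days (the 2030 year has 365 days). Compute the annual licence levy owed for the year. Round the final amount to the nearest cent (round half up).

2030-01-01 to 2030-06-08: 159 days at 2.2% → £95,000 × 2.2% × 159/365 = £910.4384
2030-06-09 to 2030-12-31: 206 days at 1.9% → £95,000 × 1.9% × 206/365 = £1,018.7123
Total = £1,929.1507

£1,929.15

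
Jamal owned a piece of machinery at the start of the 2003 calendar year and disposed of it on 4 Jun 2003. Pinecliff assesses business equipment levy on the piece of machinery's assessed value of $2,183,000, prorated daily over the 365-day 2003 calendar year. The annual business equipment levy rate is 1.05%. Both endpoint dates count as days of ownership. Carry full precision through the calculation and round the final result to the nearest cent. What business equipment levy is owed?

Days held (1 Jan – 4 Jun 2003): 155 out of 365
Tax = $2,183,000 × 1.05% × 155/365 = $9,733.7877

$9,733.79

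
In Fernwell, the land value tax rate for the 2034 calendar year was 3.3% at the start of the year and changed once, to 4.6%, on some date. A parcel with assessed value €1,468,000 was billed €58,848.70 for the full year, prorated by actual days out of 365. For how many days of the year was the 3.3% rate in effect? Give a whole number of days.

166 days

Let d = days at the first rate; then 365 − d days at the second rate.
€1,468,000 × [3.3%·d + 4.6%·(365−d)] / 365 = €58,848.70
Solving gives d = 166, so the new rate took effect on 16 June 2034.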